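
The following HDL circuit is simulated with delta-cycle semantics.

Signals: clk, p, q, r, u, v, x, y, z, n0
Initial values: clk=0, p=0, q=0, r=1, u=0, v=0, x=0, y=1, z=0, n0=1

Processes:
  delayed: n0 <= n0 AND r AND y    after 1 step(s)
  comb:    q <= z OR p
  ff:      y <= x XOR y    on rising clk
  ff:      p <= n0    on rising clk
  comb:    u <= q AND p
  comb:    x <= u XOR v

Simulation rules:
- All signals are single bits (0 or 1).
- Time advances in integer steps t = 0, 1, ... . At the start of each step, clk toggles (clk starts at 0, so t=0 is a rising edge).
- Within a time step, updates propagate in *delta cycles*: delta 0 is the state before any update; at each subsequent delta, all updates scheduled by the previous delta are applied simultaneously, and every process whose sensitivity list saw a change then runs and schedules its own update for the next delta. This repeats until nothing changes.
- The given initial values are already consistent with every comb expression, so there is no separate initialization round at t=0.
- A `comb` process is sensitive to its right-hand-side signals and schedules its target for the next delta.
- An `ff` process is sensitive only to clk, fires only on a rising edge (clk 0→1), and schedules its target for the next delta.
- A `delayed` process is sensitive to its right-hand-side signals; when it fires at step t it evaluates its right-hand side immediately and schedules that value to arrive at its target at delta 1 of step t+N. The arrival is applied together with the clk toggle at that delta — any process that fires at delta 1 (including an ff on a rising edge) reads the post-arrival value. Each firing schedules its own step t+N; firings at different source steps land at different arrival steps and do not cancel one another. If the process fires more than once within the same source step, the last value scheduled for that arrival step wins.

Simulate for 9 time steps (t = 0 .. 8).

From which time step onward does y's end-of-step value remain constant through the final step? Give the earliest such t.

t=0 Δ0: n0=1 x=0 q=0 p=0 z=0 clk=0 v=0 u=0 r=1 y=1
  Δ1: clk:0→1
  Δ2: p:0→1
  Δ3: q:0→1
  Δ4: u:0→1
  Δ5: x:0→1
  (5Δ to stable)
t=1 Δ0: n0=1 x=1 q=1 p=1 z=0 clk=1 v=0 u=1 r=1 y=1
  Δ1: clk:1→0
  (1Δ to stable)
t=2 Δ0: n0=1 x=1 q=1 p=1 z=0 clk=0 v=0 u=1 r=1 y=1
  Δ1: clk:0→1
  Δ2: y:1→0
  (2Δ to stable)
t=3 Δ0: n0=1 x=1 q=1 p=1 z=0 clk=1 v=0 u=1 r=1 y=0
  Δ1: n0:1→0, clk:1→0
  (1Δ to stable)
t=4 Δ0: n0=0 x=1 q=1 p=1 z=0 clk=0 v=0 u=1 r=1 y=0
  Δ1: clk:0→1
  Δ2: p:1→0, y:0→1
  Δ3: q:1→0, u:1→0
  Δ4: x:1→0
  (4Δ to stable)
t=5 Δ0: n0=0 x=0 q=0 p=0 z=0 clk=1 v=0 u=0 r=1 y=1
  Δ1: clk:1→0
  (1Δ to stable)
t=6 Δ0: n0=0 x=0 q=0 p=0 z=0 clk=0 v=0 u=0 r=1 y=1
  Δ1: clk:0→1
  (1Δ to stable)
t=7 Δ0: n0=0 x=0 q=0 p=0 z=0 clk=1 v=0 u=0 r=1 y=1
  Δ1: clk:1→0
  (1Δ to stable)
t=8 Δ0: n0=0 x=0 q=0 p=0 z=0 clk=0 v=0 u=0 r=1 y=1
  Δ1: clk:0→1
  (1Δ to stable)

4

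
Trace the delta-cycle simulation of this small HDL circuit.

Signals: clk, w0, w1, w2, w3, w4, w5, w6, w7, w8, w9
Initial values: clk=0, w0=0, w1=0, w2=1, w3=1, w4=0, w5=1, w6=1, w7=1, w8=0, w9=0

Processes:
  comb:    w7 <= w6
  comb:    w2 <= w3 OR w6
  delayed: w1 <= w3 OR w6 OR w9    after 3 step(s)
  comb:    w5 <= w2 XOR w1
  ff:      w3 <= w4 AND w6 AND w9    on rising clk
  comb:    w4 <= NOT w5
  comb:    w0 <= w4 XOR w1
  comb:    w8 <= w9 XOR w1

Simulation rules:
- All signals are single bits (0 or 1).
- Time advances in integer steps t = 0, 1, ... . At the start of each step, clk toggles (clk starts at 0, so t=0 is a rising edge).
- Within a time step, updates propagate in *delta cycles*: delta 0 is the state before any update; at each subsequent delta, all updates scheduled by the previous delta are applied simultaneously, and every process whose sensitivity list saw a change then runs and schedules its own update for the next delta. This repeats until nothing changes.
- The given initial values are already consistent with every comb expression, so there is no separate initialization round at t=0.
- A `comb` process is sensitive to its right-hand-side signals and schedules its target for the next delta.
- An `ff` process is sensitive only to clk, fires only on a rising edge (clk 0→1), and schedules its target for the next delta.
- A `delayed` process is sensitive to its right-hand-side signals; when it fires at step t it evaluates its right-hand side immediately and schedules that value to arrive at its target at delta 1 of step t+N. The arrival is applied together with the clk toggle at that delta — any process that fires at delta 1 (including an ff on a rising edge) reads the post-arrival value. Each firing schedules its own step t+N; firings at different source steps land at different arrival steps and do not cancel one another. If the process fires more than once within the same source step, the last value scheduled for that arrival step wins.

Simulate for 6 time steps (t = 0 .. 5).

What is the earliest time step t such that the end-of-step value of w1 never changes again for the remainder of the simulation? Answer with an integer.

t=0 Δ0: w8=0 w2=1 w0=0 w3=1 w7=1 w9=0 w5=1 w4=0 clk=0 w6=1 w1=0
  Δ1: clk:0→1
  Δ2: w3:1→0
  (2Δ to stable)
t=1 Δ0: w8=0 w2=1 w0=0 w3=0 w7=1 w9=0 w5=1 w4=0 clk=1 w6=1 w1=0
  Δ1: clk:1→0
  (1Δ to stable)
t=2 Δ0: w8=0 w2=1 w0=0 w3=0 w7=1 w9=0 w5=1 w4=0 clk=0 w6=1 w1=0
  Δ1: clk:0→1
  (1Δ to stable)
t=3 Δ0: w8=0 w2=1 w0=0 w3=0 w7=1 w9=0 w5=1 w4=0 clk=1 w6=1 w1=0
  Δ1: clk:1→0, w1:0→1
  Δ2: w8:0→1, w0:0→1, w5:1→0
  Δ3: w4:0→1
  Δ4: w0:1→0
  (4Δ to stable)
t=4 Δ0: w8=1 w2=1 w0=0 w3=0 w7=1 w9=0 w5=0 w4=1 clk=0 w6=1 w1=1
  Δ1: clk:0→1
  (1Δ to stable)
t=5 Δ0: w8=1 w2=1 w0=0 w3=0 w7=1 w9=0 w5=0 w4=1 clk=1 w6=1 w1=1
  Δ1: clk:1→0
  (1Δ to stable)

3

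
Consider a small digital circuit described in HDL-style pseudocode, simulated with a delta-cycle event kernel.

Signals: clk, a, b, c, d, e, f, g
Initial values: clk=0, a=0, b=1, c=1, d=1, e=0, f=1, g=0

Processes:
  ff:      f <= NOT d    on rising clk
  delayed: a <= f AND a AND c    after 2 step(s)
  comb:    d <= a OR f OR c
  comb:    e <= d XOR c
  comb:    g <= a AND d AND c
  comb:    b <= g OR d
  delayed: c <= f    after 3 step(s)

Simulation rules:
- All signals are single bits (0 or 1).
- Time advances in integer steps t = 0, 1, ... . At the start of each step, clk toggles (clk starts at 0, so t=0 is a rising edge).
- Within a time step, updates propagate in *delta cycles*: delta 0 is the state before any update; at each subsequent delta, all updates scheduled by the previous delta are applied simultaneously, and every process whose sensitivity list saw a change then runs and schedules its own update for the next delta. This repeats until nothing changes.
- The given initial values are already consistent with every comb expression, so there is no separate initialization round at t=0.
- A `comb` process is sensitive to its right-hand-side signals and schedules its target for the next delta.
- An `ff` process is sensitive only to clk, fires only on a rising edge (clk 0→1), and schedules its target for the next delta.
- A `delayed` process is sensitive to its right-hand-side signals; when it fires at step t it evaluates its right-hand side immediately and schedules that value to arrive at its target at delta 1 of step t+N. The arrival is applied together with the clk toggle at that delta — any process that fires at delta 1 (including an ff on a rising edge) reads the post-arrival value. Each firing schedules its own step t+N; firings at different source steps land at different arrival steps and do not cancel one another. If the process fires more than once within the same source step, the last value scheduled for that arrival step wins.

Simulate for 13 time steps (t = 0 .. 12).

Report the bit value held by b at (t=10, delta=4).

[bits: a,c,clk,b,f,g,d,e]
t=0: Δ0=01011010 Δ1=01111010 Δ2=01110010 | 2Δ
t=1: Δ0=01110010 Δ1=01010010 | 1Δ
t=2: Δ0=01010010 Δ1=01110010 | 1Δ
t=3: Δ0=01110010 Δ1=00010010 Δ2=00010001 Δ3=00000000 | 3Δ
t=4: Δ0=00000000 Δ1=00100000 Δ2=00101000 Δ3=00101010 Δ4=00111011 | 4Δ
t=5: Δ0=00111011 Δ1=00011011 | 1Δ
t=6: Δ0=00011011 Δ1=00111011 Δ2=00110011 Δ3=00110001 Δ4=00100000 | 4Δ
t=7: Δ0=00100000 Δ1=01000000 Δ2=01000011 Δ3=01010010 | 3Δ
t=8: Δ0=01010010 Δ1=01110010 | 1Δ
t=9: Δ0=01110010 Δ1=00010010 Δ2=00010001 Δ3=00000000 | 3Δ
t=10: Δ0=00000000 Δ1=00100000 Δ2=00101000 Δ3=00101010 Δ4=00111011 | 4Δ
t=11: Δ0=00111011 Δ1=00011011 | 1Δ
t=12: Δ0=00011011 Δ1=00111011 Δ2=00110011 Δ3=00110001 Δ4=00100000 | 4Δ

1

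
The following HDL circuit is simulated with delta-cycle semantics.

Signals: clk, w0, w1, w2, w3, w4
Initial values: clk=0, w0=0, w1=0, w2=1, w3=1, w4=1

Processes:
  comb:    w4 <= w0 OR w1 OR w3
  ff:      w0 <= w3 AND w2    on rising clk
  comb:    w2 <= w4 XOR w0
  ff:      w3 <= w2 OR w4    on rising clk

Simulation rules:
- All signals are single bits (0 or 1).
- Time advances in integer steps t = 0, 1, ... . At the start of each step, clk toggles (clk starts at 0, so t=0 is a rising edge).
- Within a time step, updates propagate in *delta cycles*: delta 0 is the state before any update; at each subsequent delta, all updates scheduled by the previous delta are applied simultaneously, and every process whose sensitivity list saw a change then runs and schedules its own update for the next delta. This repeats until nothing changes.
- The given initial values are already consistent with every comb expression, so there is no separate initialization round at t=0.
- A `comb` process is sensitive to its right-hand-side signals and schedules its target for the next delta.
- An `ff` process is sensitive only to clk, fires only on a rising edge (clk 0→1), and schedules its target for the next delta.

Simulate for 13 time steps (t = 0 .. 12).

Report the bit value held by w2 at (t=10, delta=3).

t=0 Δ0: clk=0 w4=1 w3=1 w2=1 w0=0 w1=0
  Δ1: clk:0→1
  Δ2: w0:0→1
  Δ3: w2:1→0
  (3Δ to stable)
t=1 Δ0: clk=1 w4=1 w3=1 w2=0 w0=1 w1=0
  Δ1: clk:1→0
  (1Δ to stable)
t=2 Δ0: clk=0 w4=1 w3=1 w2=0 w0=1 w1=0
  Δ1: clk:0→1
  Δ2: w0:1→0
  Δ3: w2:0→1
  (3Δ to stable)
t=3 Δ0: clk=1 w4=1 w3=1 w2=1 w0=0 w1=0
  Δ1: clk:1→0
  (1Δ to stable)
t=4 Δ0: clk=0 w4=1 w3=1 w2=1 w0=0 w1=0
  Δ1: clk:0→1
  Δ2: w0:0→1
  Δ3: w2:1→0
  (3Δ to stable)
t=5 Δ0: clk=1 w4=1 w3=1 w2=0 w0=1 w1=0
  Δ1: clk:1→0
  (1Δ to stable)
t=6 Δ0: clk=0 w4=1 w3=1 w2=0 w0=1 w1=0
  Δ1: clk:0→1
  Δ2: w0:1→0
  Δ3: w2:0→1
  (3Δ to stable)
t=7 Δ0: clk=1 w4=1 w3=1 w2=1 w0=0 w1=0
  Δ1: clk:1→0
  (1Δ to stable)
t=8 Δ0: clk=0 w4=1 w3=1 w2=1 w0=0 w1=0
  Δ1: clk:0→1
  Δ2: w0:0→1
  Δ3: w2:1→0
  (3Δ to stable)
t=9 Δ0: clk=1 w4=1 w3=1 w2=0 w0=1 w1=0
  Δ1: clk:1→0
  (1Δ to stable)
t=10 Δ0: clk=0 w4=1 w3=1 w2=0 w0=1 w1=0
  Δ1: clk:0→1
  Δ2: w0:1→0
  Δ3: w2:0→1
  (3Δ to stable)
t=11 Δ0: clk=1 w4=1 w3=1 w2=1 w0=0 w1=0
  Δ1: clk:1→0
  (1Δ to stable)
t=12 Δ0: clk=0 w4=1 w3=1 w2=1 w0=0 w1=0
  Δ1: clk:0→1
  Δ2: w0:0→1
  Δ3: w2:1→0
  (3Δ to stable)

1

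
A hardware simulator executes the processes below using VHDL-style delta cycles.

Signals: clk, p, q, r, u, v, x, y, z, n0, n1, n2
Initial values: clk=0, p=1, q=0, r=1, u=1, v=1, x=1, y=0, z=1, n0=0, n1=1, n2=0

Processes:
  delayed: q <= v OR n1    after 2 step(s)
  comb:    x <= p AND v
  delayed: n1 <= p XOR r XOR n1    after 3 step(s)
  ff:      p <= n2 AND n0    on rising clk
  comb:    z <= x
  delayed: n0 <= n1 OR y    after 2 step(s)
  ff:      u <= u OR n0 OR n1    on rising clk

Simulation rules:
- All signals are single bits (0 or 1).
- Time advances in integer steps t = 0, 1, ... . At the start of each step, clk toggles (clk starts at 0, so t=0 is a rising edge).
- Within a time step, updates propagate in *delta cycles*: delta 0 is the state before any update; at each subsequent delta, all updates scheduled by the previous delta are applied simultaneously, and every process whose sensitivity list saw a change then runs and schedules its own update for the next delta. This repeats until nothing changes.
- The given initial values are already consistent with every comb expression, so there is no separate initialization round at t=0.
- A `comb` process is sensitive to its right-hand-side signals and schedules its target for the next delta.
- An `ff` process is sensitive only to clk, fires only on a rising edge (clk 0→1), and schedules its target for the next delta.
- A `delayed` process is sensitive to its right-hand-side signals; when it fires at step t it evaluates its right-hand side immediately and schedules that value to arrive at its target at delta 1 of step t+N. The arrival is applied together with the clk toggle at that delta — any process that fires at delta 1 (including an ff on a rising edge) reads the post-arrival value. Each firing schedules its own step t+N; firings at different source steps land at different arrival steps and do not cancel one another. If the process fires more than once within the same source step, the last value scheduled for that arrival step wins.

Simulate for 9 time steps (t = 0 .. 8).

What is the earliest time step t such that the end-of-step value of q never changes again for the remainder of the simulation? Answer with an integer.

5

t=0 Δ0: p=1 n0=0 n1=1 r=1 u=1 v=1 x=1 clk=0 n2=0 q=0 y=0 z=1
  Δ1: clk:0→1
  Δ2: p:1→0
  Δ3: x:1→0
  Δ4: z:1→0
  (4Δ to stable)
t=1 Δ0: p=0 n0=0 n1=1 r=1 u=1 v=1 x=0 clk=1 n2=0 q=0 y=0 z=0
  Δ1: clk:1→0
  (1Δ to stable)
t=2 Δ0: p=0 n0=0 n1=1 r=1 u=1 v=1 x=0 clk=0 n2=0 q=0 y=0 z=0
  Δ1: clk:0→1
  (1Δ to stable)
t=3 Δ0: p=0 n0=0 n1=1 r=1 u=1 v=1 x=0 clk=1 n2=0 q=0 y=0 z=0
  Δ1: n1:1→0, clk:1→0
  (1Δ to stable)
t=4 Δ0: p=0 n0=0 n1=0 r=1 u=1 v=1 x=0 clk=0 n2=0 q=0 y=0 z=0
  Δ1: clk:0→1
  (1Δ to stable)
t=5 Δ0: p=0 n0=0 n1=0 r=1 u=1 v=1 x=0 clk=1 n2=0 q=0 y=0 z=0
  Δ1: clk:1→0, q:0→1
  (1Δ to stable)
t=6 Δ0: p=0 n0=0 n1=0 r=1 u=1 v=1 x=0 clk=0 n2=0 q=1 y=0 z=0
  Δ1: n1:0→1, clk:0→1
  (1Δ to stable)
t=7 Δ0: p=0 n0=0 n1=1 r=1 u=1 v=1 x=0 clk=1 n2=0 q=1 y=0 z=0
  Δ1: clk:1→0
  (1Δ to stable)
t=8 Δ0: p=0 n0=0 n1=1 r=1 u=1 v=1 x=0 clk=0 n2=0 q=1 y=0 z=0
  Δ1: n0:0→1, clk:0→1
  (1Δ to stable)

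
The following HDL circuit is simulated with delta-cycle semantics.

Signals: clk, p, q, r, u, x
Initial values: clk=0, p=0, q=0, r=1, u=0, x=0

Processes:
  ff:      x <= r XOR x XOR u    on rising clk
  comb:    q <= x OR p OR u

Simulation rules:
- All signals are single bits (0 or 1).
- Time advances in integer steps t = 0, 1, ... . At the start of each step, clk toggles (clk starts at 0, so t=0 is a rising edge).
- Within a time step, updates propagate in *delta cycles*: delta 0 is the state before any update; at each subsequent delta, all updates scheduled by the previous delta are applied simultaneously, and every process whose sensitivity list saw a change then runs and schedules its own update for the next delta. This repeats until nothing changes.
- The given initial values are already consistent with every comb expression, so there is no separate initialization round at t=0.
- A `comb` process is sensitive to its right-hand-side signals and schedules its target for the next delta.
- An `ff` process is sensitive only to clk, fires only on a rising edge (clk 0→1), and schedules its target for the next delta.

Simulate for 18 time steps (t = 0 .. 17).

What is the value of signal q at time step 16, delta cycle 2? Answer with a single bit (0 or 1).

[bits: q,clk,u,x,r,p]
t=0: Δ0=000010 Δ1=010010 Δ2=010110 Δ3=110110 | 3Δ
t=1: Δ0=110110 Δ1=100110 | 1Δ
t=2: Δ0=100110 Δ1=110110 Δ2=110010 Δ3=010010 | 3Δ
t=3: Δ0=010010 Δ1=000010 | 1Δ
t=4: Δ0=000010 Δ1=010010 Δ2=010110 Δ3=110110 | 3Δ
t=5: Δ0=110110 Δ1=100110 | 1Δ
t=6: Δ0=100110 Δ1=110110 Δ2=110010 Δ3=010010 | 3Δ
t=7: Δ0=010010 Δ1=000010 | 1Δ
t=8: Δ0=000010 Δ1=010010 Δ2=010110 Δ3=110110 | 3Δ
t=9: Δ0=110110 Δ1=100110 | 1Δ
t=10: Δ0=100110 Δ1=110110 Δ2=110010 Δ3=010010 | 3Δ
t=11: Δ0=010010 Δ1=000010 | 1Δ
t=12: Δ0=000010 Δ1=010010 Δ2=010110 Δ3=110110 | 3Δ
t=13: Δ0=110110 Δ1=100110 | 1Δ
t=14: Δ0=100110 Δ1=110110 Δ2=110010 Δ3=010010 | 3Δ
t=15: Δ0=010010 Δ1=000010 | 1Δ
t=16: Δ0=000010 Δ1=010010 Δ2=010110 Δ3=110110 | 3Δ
t=17: Δ0=110110 Δ1=100110 | 1Δ

0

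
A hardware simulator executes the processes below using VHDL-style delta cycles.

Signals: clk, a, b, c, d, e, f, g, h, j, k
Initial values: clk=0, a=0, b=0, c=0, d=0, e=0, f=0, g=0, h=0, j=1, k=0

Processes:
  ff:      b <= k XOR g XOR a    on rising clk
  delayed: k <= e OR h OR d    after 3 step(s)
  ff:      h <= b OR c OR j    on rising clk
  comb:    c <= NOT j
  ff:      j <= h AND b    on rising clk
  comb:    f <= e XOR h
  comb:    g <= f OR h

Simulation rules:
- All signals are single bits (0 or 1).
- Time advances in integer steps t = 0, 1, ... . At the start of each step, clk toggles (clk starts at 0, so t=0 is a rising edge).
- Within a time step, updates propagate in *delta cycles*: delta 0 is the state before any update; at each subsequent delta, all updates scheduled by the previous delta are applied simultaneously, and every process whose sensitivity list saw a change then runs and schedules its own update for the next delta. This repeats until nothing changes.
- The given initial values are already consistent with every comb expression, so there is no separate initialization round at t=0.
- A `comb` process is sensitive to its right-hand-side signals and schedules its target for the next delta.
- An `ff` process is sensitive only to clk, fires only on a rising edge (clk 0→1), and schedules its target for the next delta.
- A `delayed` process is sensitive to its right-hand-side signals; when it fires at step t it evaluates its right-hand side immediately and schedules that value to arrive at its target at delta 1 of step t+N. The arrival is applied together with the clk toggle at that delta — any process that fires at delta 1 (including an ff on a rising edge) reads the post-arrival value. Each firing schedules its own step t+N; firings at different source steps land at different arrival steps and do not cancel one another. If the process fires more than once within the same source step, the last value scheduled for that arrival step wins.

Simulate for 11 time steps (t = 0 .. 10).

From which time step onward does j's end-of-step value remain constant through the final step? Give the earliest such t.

6

[bits: g,f,a,h,clk,k,d,b,c,e,j]
t=0: Δ0=00000000001 Δ1=00001000001 Δ2=00011000000 Δ3=11011000100 | 3Δ
t=1: Δ0=11011000100 Δ1=11010000100 | 1Δ
t=2: Δ0=11010000100 Δ1=11011000100 Δ2=11011001100 | 2Δ
t=3: Δ0=11011001100 Δ1=11010101100 | 1Δ
t=4: Δ0=11010101100 Δ1=11011101100 Δ2=11011100101 Δ3=11011100001 | 3Δ
t=5: Δ0=11011100001 Δ1=11010100001 | 1Δ
t=6: Δ0=11010100001 Δ1=11011100001 Δ2=11011100000 Δ3=11011100100 | 3Δ
t=7: Δ0=11011100100 Δ1=11010100100 | 1Δ
t=8: Δ0=11010100100 Δ1=11011100100 | 1Δ
t=9: Δ0=11011100100 Δ1=11010100100 | 1Δ
t=10: Δ0=11010100100 Δ1=11011100100 | 1Δ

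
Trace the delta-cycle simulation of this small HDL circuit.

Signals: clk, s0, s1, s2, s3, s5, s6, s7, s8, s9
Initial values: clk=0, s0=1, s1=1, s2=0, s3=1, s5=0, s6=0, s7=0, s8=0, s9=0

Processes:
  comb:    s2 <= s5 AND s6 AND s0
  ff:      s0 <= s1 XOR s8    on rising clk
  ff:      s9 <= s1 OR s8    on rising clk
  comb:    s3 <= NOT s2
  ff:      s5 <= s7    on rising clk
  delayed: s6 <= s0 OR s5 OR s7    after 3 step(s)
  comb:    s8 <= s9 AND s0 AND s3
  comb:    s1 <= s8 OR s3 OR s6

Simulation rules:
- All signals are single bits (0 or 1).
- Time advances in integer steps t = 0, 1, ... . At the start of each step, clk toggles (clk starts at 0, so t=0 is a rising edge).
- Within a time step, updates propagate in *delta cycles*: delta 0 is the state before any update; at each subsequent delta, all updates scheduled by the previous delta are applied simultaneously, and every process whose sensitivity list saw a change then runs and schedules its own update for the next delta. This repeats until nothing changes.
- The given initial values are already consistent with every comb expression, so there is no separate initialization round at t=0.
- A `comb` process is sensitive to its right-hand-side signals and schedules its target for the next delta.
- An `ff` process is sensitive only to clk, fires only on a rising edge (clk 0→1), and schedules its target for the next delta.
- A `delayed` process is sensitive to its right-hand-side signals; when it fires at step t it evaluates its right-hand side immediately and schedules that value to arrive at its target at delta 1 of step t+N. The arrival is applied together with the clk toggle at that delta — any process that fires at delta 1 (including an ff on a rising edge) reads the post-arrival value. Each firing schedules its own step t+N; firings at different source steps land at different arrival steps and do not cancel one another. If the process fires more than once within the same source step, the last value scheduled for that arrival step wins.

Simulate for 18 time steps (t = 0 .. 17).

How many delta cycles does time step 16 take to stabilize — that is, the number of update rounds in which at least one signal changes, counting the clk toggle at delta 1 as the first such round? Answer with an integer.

3

[bits: s5,s2,s8,s9,s7,s6,s3,s0,clk,s1]
t=0: Δ0=0000001101 Δ1=0000001111 Δ2=0001001111 Δ3=0011001111 | 3Δ
t=1: Δ0=0011001111 Δ1=0011001101 | 1Δ
t=2: Δ0=0011001101 Δ1=0011001111 Δ2=0011001011 Δ3=0001001011 | 3Δ
t=3: Δ0=0001001011 Δ1=0001001001 | 1Δ
t=4: Δ0=0001001001 Δ1=0001001011 Δ2=0001001111 Δ3=0011001111 | 3Δ
t=5: Δ0=0011001111 Δ1=0011001101 | 1Δ
t=6: Δ0=0011001101 Δ1=0011001111 Δ2=0011001011 Δ3=0001001011 | 3Δ
t=7: Δ0=0001001011 Δ1=0001011001 | 1Δ
t=8: Δ0=0001011001 Δ1=0001011011 Δ2=0001011111 Δ3=0011011111 | 3Δ
t=9: Δ0=0011011111 Δ1=0011001101 | 1Δ
t=10: Δ0=0011001101 Δ1=0011001111 Δ2=0011001011 Δ3=0001001011 | 3Δ
t=11: Δ0=0001001011 Δ1=0001011001 | 1Δ
t=12: Δ0=0001011001 Δ1=0001011011 Δ2=0001011111 Δ3=0011011111 | 3Δ
t=13: Δ0=0011011111 Δ1=0011001101 | 1Δ
t=14: Δ0=0011001101 Δ1=0011001111 Δ2=0011001011 Δ3=0001001011 | 3Δ
t=15: Δ0=0001001011 Δ1=0001011001 | 1Δ
t=16: Δ0=0001011001 Δ1=0001011011 Δ2=0001011111 Δ3=0011011111 | 3Δ
t=17: Δ0=0011011111 Δ1=0011001101 | 1Δ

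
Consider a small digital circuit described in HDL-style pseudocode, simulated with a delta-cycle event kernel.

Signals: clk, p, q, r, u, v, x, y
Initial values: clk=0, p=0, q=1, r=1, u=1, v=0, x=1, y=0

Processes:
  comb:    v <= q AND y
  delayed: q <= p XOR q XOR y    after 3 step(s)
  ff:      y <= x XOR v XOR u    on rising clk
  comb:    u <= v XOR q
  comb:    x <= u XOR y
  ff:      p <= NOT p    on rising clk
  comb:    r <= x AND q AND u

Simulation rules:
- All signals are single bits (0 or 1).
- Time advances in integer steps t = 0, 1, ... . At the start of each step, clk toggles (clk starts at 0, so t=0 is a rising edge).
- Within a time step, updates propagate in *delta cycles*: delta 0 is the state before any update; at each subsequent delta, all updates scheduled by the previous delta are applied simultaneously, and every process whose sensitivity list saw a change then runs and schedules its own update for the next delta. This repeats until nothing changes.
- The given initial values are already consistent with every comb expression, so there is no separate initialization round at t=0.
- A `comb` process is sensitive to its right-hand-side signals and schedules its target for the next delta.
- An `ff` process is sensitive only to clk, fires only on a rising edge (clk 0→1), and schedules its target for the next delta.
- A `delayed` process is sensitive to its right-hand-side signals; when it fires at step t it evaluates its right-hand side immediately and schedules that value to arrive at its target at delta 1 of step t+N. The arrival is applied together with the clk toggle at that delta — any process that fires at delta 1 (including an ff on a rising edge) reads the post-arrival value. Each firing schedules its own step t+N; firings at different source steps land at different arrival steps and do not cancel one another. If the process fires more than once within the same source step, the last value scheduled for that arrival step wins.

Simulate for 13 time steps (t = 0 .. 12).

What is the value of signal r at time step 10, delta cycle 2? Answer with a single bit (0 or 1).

0

t0.Δ0 v=0 y=0 clk=0 x=1 q=1 r=1 u=1 p=0
t0.Δ1 v=0 y=0 clk=1 x=1 q=1 r=1 u=1 p=0
t0.Δ2 v=0 y=0 clk=1 x=1 q=1 r=1 u=1 p=1
t1.Δ0 v=0 y=0 clk=1 x=1 q=1 r=1 u=1 p=1
t1.Δ1 v=0 y=0 clk=0 x=1 q=1 r=1 u=1 p=1
t2.Δ0 v=0 y=0 clk=0 x=1 q=1 r=1 u=1 p=1
t2.Δ1 v=0 y=0 clk=1 x=1 q=1 r=1 u=1 p=1
t2.Δ2 v=0 y=0 clk=1 x=1 q=1 r=1 u=1 p=0
t3.Δ0 v=0 y=0 clk=1 x=1 q=1 r=1 u=1 p=0
t3.Δ1 v=0 y=0 clk=0 x=1 q=0 r=1 u=1 p=0
t3.Δ2 v=0 y=0 clk=0 x=1 q=0 r=0 u=0 p=0
t3.Δ3 v=0 y=0 clk=0 x=0 q=0 r=0 u=0 p=0
t4.Δ0 v=0 y=0 clk=0 x=0 q=0 r=0 u=0 p=0
t4.Δ1 v=0 y=0 clk=1 x=0 q=0 r=0 u=0 p=0
t4.Δ2 v=0 y=0 clk=1 x=0 q=0 r=0 u=0 p=1
t5.Δ0 v=0 y=0 clk=1 x=0 q=0 r=0 u=0 p=1
t5.Δ1 v=0 y=0 clk=0 x=0 q=1 r=0 u=0 p=1
t5.Δ2 v=0 y=0 clk=0 x=0 q=1 r=0 u=1 p=1
t5.Δ3 v=0 y=0 clk=0 x=1 q=1 r=0 u=1 p=1
t5.Δ4 v=0 y=0 clk=0 x=1 q=1 r=1 u=1 p=1
t6.Δ0 v=0 y=0 clk=0 x=1 q=1 r=1 u=1 p=1
t6.Δ1 v=0 y=0 clk=1 x=1 q=0 r=1 u=1 p=1
t6.Δ2 v=0 y=0 clk=1 x=1 q=0 r=0 u=0 p=0
t6.Δ3 v=0 y=0 clk=1 x=0 q=0 r=0 u=0 p=0
t7.Δ0 v=0 y=0 clk=1 x=0 q=0 r=0 u=0 p=0
t7.Δ1 v=0 y=0 clk=0 x=0 q=1 r=0 u=0 p=0
t7.Δ2 v=0 y=0 clk=0 x=0 q=1 r=0 u=1 p=0
t7.Δ3 v=0 y=0 clk=0 x=1 q=1 r=0 u=1 p=0
t7.Δ4 v=0 y=0 clk=0 x=1 q=1 r=1 u=1 p=0
t8.Δ0 v=0 y=0 clk=0 x=1 q=1 r=1 u=1 p=0
t8.Δ1 v=0 y=0 clk=1 x=1 q=0 r=1 u=1 p=0
t8.Δ2 v=0 y=0 clk=1 x=1 q=0 r=0 u=0 p=1
t8.Δ3 v=0 y=0 clk=1 x=0 q=0 r=0 u=0 p=1
t9.Δ0 v=0 y=0 clk=1 x=0 q=0 r=0 u=0 p=1
t9.Δ1 v=0 y=0 clk=0 x=0 q=0 r=0 u=0 p=1
t10.Δ0 v=0 y=0 clk=0 x=0 q=0 r=0 u=0 p=1
t10.Δ1 v=0 y=0 clk=1 x=0 q=1 r=0 u=0 p=1
t10.Δ2 v=0 y=0 clk=1 x=0 q=1 r=0 u=1 p=0
t10.Δ3 v=0 y=0 clk=1 x=1 q=1 r=0 u=1 p=0
t10.Δ4 v=0 y=0 clk=1 x=1 q=1 r=1 u=1 p=0
t11.Δ0 v=0 y=0 clk=1 x=1 q=1 r=1 u=1 p=0
t11.Δ1 v=0 y=0 clk=0 x=1 q=1 r=1 u=1 p=0
t12.Δ0 v=0 y=0 clk=0 x=1 q=1 r=1 u=1 p=0
t12.Δ1 v=0 y=0 clk=1 x=1 q=1 r=1 u=1 p=0
t12.Δ2 v=0 y=0 clk=1 x=1 q=1 r=1 u=1 p=1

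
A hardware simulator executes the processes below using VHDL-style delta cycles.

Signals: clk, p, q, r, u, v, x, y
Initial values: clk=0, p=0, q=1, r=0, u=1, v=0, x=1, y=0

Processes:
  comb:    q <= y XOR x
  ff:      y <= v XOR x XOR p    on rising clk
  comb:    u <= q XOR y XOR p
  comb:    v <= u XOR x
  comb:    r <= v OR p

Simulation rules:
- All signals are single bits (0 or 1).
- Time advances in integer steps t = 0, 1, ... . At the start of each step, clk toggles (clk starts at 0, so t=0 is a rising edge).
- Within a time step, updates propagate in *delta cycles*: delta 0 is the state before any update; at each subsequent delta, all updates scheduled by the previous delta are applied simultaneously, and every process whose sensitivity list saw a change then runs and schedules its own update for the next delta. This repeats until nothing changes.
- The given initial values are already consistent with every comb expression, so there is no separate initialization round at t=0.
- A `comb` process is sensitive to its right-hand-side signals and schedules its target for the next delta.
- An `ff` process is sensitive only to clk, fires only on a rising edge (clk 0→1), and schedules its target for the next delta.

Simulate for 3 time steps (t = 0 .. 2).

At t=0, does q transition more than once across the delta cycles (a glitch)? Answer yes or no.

t0.Δ0 clk=0 q=1 y=0 p=0 r=0 v=0 x=1 u=1
t0.Δ1 clk=1 q=1 y=0 p=0 r=0 v=0 x=1 u=1
t0.Δ2 clk=1 q=1 y=1 p=0 r=0 v=0 x=1 u=1
t0.Δ3 clk=1 q=0 y=1 p=0 r=0 v=0 x=1 u=0
t0.Δ4 clk=1 q=0 y=1 p=0 r=0 v=1 x=1 u=1
t0.Δ5 clk=1 q=0 y=1 p=0 r=1 v=0 x=1 u=1
t0.Δ6 clk=1 q=0 y=1 p=0 r=0 v=0 x=1 u=1
t1.Δ0 clk=1 q=0 y=1 p=0 r=0 v=0 x=1 u=1
t1.Δ1 clk=0 q=0 y=1 p=0 r=0 v=0 x=1 u=1
t2.Δ0 clk=0 q=0 y=1 p=0 r=0 v=0 x=1 u=1
t2.Δ1 clk=1 q=0 y=1 p=0 r=0 v=0 x=1 u=1

no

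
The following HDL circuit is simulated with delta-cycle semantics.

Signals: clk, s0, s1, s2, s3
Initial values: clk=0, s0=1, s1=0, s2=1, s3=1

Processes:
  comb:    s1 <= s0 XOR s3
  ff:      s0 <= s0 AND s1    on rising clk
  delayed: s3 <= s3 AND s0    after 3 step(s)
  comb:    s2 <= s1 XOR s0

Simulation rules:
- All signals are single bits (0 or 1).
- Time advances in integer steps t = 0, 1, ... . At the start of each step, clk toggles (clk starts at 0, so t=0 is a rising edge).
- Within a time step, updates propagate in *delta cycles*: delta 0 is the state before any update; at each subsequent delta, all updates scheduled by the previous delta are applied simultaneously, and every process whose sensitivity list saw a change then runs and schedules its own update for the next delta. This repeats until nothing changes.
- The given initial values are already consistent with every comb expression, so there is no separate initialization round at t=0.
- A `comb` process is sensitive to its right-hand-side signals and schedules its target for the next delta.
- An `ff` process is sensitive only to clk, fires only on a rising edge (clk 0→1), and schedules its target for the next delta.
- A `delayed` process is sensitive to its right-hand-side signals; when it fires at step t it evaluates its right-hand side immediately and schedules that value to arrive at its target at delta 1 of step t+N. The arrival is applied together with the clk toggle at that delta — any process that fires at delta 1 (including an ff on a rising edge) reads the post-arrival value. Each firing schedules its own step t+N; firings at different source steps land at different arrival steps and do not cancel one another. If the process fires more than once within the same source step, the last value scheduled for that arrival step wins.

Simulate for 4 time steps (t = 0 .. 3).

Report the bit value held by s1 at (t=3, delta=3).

0

[bits: s1,s3,s0,clk,s2]
t=0: Δ0=01101 Δ1=01111 Δ2=01011 Δ3=11010 Δ4=11011 | 4Δ
t=1: Δ0=11011 Δ1=11001 | 1Δ
t=2: Δ0=11001 Δ1=11011 | 1Δ
t=3: Δ0=11011 Δ1=10001 Δ2=00001 Δ3=00000 | 3Δ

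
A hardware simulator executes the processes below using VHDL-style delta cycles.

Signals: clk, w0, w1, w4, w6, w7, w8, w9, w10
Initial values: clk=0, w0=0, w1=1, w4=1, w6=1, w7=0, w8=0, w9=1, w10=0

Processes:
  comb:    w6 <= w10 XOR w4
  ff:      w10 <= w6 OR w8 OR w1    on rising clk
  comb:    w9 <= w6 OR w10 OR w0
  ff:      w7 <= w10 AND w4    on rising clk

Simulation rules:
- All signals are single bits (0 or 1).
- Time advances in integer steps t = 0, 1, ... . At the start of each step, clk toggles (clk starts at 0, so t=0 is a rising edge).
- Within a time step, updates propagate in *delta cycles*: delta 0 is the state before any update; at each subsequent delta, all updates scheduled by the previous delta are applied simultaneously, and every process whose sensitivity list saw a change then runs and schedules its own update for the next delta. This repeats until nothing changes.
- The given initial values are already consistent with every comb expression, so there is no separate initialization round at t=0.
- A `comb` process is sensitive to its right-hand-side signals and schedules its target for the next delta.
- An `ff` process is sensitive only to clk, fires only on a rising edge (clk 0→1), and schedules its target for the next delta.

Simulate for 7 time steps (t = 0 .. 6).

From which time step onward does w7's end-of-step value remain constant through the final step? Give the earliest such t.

t=0 Δ0: w9=1 w8=0 clk=0 w7=0 w4=1 w1=1 w6=1 w10=0 w0=0
  Δ1: clk:0→1
  Δ2: w10:0→1
  Δ3: w6:1→0
  (3Δ to stable)
t=1 Δ0: w9=1 w8=0 clk=1 w7=0 w4=1 w1=1 w6=0 w10=1 w0=0
  Δ1: clk:1→0
  (1Δ to stable)
t=2 Δ0: w9=1 w8=0 clk=0 w7=0 w4=1 w1=1 w6=0 w10=1 w0=0
  Δ1: clk:0→1
  Δ2: w7:0→1
  (2Δ to stable)
t=3 Δ0: w9=1 w8=0 clk=1 w7=1 w4=1 w1=1 w6=0 w10=1 w0=0
  Δ1: clk:1→0
  (1Δ to stable)
t=4 Δ0: w9=1 w8=0 clk=0 w7=1 w4=1 w1=1 w6=0 w10=1 w0=0
  Δ1: clk:0→1
  (1Δ to stable)
t=5 Δ0: w9=1 w8=0 clk=1 w7=1 w4=1 w1=1 w6=0 w10=1 w0=0
  Δ1: clk:1→0
  (1Δ to stable)
t=6 Δ0: w9=1 w8=0 clk=0 w7=1 w4=1 w1=1 w6=0 w10=1 w0=0
  Δ1: clk:0→1
  (1Δ to stable)

2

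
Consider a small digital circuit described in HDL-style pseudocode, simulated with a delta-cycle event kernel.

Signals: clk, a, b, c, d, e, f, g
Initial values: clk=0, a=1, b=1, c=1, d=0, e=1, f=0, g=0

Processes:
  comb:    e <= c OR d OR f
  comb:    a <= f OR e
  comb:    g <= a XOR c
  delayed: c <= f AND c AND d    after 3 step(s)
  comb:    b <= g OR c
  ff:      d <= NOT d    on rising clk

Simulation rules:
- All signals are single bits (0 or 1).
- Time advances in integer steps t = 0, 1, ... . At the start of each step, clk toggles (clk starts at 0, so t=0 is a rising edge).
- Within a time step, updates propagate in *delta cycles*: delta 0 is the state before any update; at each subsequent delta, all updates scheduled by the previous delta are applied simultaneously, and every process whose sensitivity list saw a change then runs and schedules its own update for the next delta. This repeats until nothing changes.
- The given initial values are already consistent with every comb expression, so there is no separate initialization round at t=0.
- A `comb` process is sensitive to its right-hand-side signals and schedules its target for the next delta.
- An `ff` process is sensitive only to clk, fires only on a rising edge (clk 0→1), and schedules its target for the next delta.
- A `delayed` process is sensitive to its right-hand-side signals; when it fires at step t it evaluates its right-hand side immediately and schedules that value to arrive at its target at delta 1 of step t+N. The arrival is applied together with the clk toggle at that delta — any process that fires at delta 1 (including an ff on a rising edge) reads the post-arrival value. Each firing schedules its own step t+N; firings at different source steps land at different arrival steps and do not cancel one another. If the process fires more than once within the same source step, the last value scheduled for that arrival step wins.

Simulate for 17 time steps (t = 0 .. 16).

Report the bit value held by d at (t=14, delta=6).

0

t=0 Δ0: b=1 a=1 f=0 e=1 g=0 clk=0 d=0 c=1
  Δ1: clk:0→1
  Δ2: d:0→1
  (2Δ to stable)
t=1 Δ0: b=1 a=1 f=0 e=1 g=0 clk=1 d=1 c=1
  Δ1: clk:1→0
  (1Δ to stable)
t=2 Δ0: b=1 a=1 f=0 e=1 g=0 clk=0 d=1 c=1
  Δ1: clk:0→1
  Δ2: d:1→0
  (2Δ to stable)
t=3 Δ0: b=1 a=1 f=0 e=1 g=0 clk=1 d=0 c=1
  Δ1: clk:1→0, c:1→0
  Δ2: b:1→0, e:1→0, g:0→1
  Δ3: b:0→1, a:1→0
  Δ4: g:1→0
  Δ5: b:1→0
  (5Δ to stable)
t=4 Δ0: b=0 a=0 f=0 e=0 g=0 clk=0 d=0 c=0
  Δ1: clk:0→1
  Δ2: d:0→1
  Δ3: e:0→1
  Δ4: a:0→1
  Δ5: g:0→1
  Δ6: b:0→1
  (6Δ to stable)
t=5 Δ0: b=1 a=1 f=0 e=1 g=1 clk=1 d=1 c=0
  Δ1: clk:1→0
  (1Δ to stable)
t=6 Δ0: b=1 a=1 f=0 e=1 g=1 clk=0 d=1 c=0
  Δ1: clk:0→1
  Δ2: d:1→0
  Δ3: e:1→0
  Δ4: a:1→0
  Δ5: g:1→0
  Δ6: b:1→0
  (6Δ to stable)
t=7 Δ0: b=0 a=0 f=0 e=0 g=0 clk=1 d=0 c=0
  Δ1: clk:1→0
  (1Δ to stable)
t=8 Δ0: b=0 a=0 f=0 e=0 g=0 clk=0 d=0 c=0
  Δ1: clk:0→1
  Δ2: d:0→1
  Δ3: e:0→1
  Δ4: a:0→1
  Δ5: g:0→1
  Δ6: b:0→1
  (6Δ to stable)
t=9 Δ0: b=1 a=1 f=0 e=1 g=1 clk=1 d=1 c=0
  Δ1: clk:1→0
  (1Δ to stable)
t=10 Δ0: b=1 a=1 f=0 e=1 g=1 clk=0 d=1 c=0
  Δ1: clk:0→1
  Δ2: d:1→0
  Δ3: e:1→0
  Δ4: a:1→0
  Δ5: g:1→0
  Δ6: b:1→0
  (6Δ to stable)
t=11 Δ0: b=0 a=0 f=0 e=0 g=0 clk=1 d=0 c=0
  Δ1: clk:1→0
  (1Δ to stable)
t=12 Δ0: b=0 a=0 f=0 e=0 g=0 clk=0 d=0 c=0
  Δ1: clk:0→1
  Δ2: d:0→1
  Δ3: e:0→1
  Δ4: a:0→1
  Δ5: g:0→1
  Δ6: b:0→1
  (6Δ to stable)
t=13 Δ0: b=1 a=1 f=0 e=1 g=1 clk=1 d=1 c=0
  Δ1: clk:1→0
  (1Δ to stable)
t=14 Δ0: b=1 a=1 f=0 e=1 g=1 clk=0 d=1 c=0
  Δ1: clk:0→1
  Δ2: d:1→0
  Δ3: e:1→0
  Δ4: a:1→0
  Δ5: g:1→0
  Δ6: b:1→0
  (6Δ to stable)
t=15 Δ0: b=0 a=0 f=0 e=0 g=0 clk=1 d=0 c=0
  Δ1: clk:1→0
  (1Δ to stable)
t=16 Δ0: b=0 a=0 f=0 e=0 g=0 clk=0 d=0 c=0
  Δ1: clk:0→1
  Δ2: d:0→1
  Δ3: e:0→1
  Δ4: a:0→1
  Δ5: g:0→1
  Δ6: b:0→1
  (6Δ to stable)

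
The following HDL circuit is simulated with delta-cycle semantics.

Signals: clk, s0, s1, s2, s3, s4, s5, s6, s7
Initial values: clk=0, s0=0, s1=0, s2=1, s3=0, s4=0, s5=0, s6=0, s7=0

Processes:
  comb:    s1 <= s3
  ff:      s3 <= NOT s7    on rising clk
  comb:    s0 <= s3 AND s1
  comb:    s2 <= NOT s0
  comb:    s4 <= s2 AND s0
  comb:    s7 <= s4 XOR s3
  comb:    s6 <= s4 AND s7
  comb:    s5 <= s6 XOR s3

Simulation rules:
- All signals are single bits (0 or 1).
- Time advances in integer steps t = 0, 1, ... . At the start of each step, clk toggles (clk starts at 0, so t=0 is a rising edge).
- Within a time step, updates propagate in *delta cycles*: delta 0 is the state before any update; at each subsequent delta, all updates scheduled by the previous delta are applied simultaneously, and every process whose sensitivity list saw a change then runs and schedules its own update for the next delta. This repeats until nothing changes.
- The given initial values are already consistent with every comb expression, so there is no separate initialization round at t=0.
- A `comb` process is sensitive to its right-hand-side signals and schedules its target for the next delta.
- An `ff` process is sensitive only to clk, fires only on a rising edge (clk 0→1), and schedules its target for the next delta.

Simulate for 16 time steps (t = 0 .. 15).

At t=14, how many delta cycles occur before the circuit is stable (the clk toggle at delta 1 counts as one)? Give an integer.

t=0 Δ0: s1=0 s4=0 s6=0 s5=0 clk=0 s0=0 s7=0 s3=0 s2=1
  Δ1: clk:0→1
  Δ2: s3:0→1
  Δ3: s1:0→1, s5:0→1, s7:0→1
  Δ4: s0:0→1
  Δ5: s4:0→1, s2:1→0
  Δ6: s4:1→0, s6:0→1, s7:1→0
  Δ7: s6:1→0, s5:1→0, s7:0→1
  Δ8: s5:0→1
  (8Δ to stable)
t=1 Δ0: s1=1 s4=0 s6=0 s5=1 clk=1 s0=1 s7=1 s3=1 s2=0
  Δ1: clk:1→0
  (1Δ to stable)
t=2 Δ0: s1=1 s4=0 s6=0 s5=1 clk=0 s0=1 s7=1 s3=1 s2=0
  Δ1: clk:0→1
  Δ2: s3:1→0
  Δ3: s1:1→0, s5:1→0, s0:1→0, s7:1→0
  Δ4: s2:0→1
  (4Δ to stable)
t=3 Δ0: s1=0 s4=0 s6=0 s5=0 clk=1 s0=0 s7=0 s3=0 s2=1
  Δ1: clk:1→0
  (1Δ to stable)
t=4 Δ0: s1=0 s4=0 s6=0 s5=0 clk=0 s0=0 s7=0 s3=0 s2=1
  Δ1: clk:0→1
  Δ2: s3:0→1
  Δ3: s1:0→1, s5:0→1, s7:0→1
  Δ4: s0:0→1
  Δ5: s4:0→1, s2:1→0
  Δ6: s4:1→0, s6:0→1, s7:1→0
  Δ7: s6:1→0, s5:1→0, s7:0→1
  Δ8: s5:0→1
  (8Δ to stable)
t=5 Δ0: s1=1 s4=0 s6=0 s5=1 clk=1 s0=1 s7=1 s3=1 s2=0
  Δ1: clk:1→0
  (1Δ to stable)
t=6 Δ0: s1=1 s4=0 s6=0 s5=1 clk=0 s0=1 s7=1 s3=1 s2=0
  Δ1: clk:0→1
  Δ2: s3:1→0
  Δ3: s1:1→0, s5:1→0, s0:1→0, s7:1→0
  Δ4: s2:0→1
  (4Δ to stable)
t=7 Δ0: s1=0 s4=0 s6=0 s5=0 clk=1 s0=0 s7=0 s3=0 s2=1
  Δ1: clk:1→0
  (1Δ to stable)
t=8 Δ0: s1=0 s4=0 s6=0 s5=0 clk=0 s0=0 s7=0 s3=0 s2=1
  Δ1: clk:0→1
  Δ2: s3:0→1
  Δ3: s1:0→1, s5:0→1, s7:0→1
  Δ4: s0:0→1
  Δ5: s4:0→1, s2:1→0
  Δ6: s4:1→0, s6:0→1, s7:1→0
  Δ7: s6:1→0, s5:1→0, s7:0→1
  Δ8: s5:0→1
  (8Δ to stable)
t=9 Δ0: s1=1 s4=0 s6=0 s5=1 clk=1 s0=1 s7=1 s3=1 s2=0
  Δ1: clk:1→0
  (1Δ to stable)
t=10 Δ0: s1=1 s4=0 s6=0 s5=1 clk=0 s0=1 s7=1 s3=1 s2=0
  Δ1: clk:0→1
  Δ2: s3:1→0
  Δ3: s1:1→0, s5:1→0, s0:1→0, s7:1→0
  Δ4: s2:0→1
  (4Δ to stable)
t=11 Δ0: s1=0 s4=0 s6=0 s5=0 clk=1 s0=0 s7=0 s3=0 s2=1
  Δ1: clk:1→0
  (1Δ to stable)
t=12 Δ0: s1=0 s4=0 s6=0 s5=0 clk=0 s0=0 s7=0 s3=0 s2=1
  Δ1: clk:0→1
  Δ2: s3:0→1
  Δ3: s1:0→1, s5:0→1, s7:0→1
  Δ4: s0:0→1
  Δ5: s4:0→1, s2:1→0
  Δ6: s4:1→0, s6:0→1, s7:1→0
  Δ7: s6:1→0, s5:1→0, s7:0→1
  Δ8: s5:0→1
  (8Δ to stable)
t=13 Δ0: s1=1 s4=0 s6=0 s5=1 clk=1 s0=1 s7=1 s3=1 s2=0
  Δ1: clk:1→0
  (1Δ to stable)
t=14 Δ0: s1=1 s4=0 s6=0 s5=1 clk=0 s0=1 s7=1 s3=1 s2=0
  Δ1: clk:0→1
  Δ2: s3:1→0
  Δ3: s1:1→0, s5:1→0, s0:1→0, s7:1→0
  Δ4: s2:0→1
  (4Δ to stable)
t=15 Δ0: s1=0 s4=0 s6=0 s5=0 clk=1 s0=0 s7=0 s3=0 s2=1
  Δ1: clk:1→0
  (1Δ to stable)

4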